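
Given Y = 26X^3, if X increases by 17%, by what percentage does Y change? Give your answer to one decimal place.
60.2%

For Y = 26X^3:
If X → X(1 + 0.17)
Then Y → Y · (1 + 0.17)^3
     ≈ Y · 1.6016

Percentage change = ((1 + 0.17)^3 − 1) × 100% ≈ 60.2%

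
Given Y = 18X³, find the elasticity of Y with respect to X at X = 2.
Elasticity = 3

Elasticity = (dY/dX) · (X/Y)

dY/dX = 54·X²
At X = 2: dY/dX = 216, Y = 144

Elasticity = 216 · (2 / 144) = 3

Interpretation: for a small percentage change in X, the percentage change in Y is approximately 3.00 times as large.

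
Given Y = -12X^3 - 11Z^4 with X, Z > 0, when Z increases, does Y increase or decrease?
Y decreases

Taking the partial derivative:
∂Y/∂Z = -44Z^3

∂Y/∂Z = -44Z^3 < 0 (assuming positive values)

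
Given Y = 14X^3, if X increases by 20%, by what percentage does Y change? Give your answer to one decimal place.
72.8%

For Y = 14X^3:
If X → X(1 + 0.2)
Then Y → Y · (1 + 0.2)^3
     = Y · 1.7280

Percentage change = ((1 + 0.2)^3 − 1) × 100% = 72.8%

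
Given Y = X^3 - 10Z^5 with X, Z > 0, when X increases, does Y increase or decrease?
Y increases

Taking the partial derivative:
∂Y/∂X = 3X^2

∂Y/∂X = 3X^2 > 0 (assuming positive values)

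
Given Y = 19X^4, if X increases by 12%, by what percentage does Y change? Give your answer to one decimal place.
57.4%

For Y = 19X^4:
If X → X(1 + 0.12)
Then Y → Y · (1 + 0.12)^4
     ≈ Y · 1.5735

Percentage change = ((1 + 0.12)^4 − 1) × 100% ≈ 57.4%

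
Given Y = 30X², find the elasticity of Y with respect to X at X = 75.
Elasticity = 2

Elasticity = (dY/dX) · (X/Y)

dY/dX = 60·X
At X = 75: dY/dX = 4500, Y = 168750

Elasticity = 4500 · (75 / 168750) = 2

Interpretation: for a small percentage change in X, the percentage change in Y is approximately 2.00 times as large.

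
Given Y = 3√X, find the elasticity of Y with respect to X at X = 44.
Elasticity = 1/2

Elasticity = (dY/dX) · (X/Y)

dY/dX = 3/(2·√X)
At X = 44: dY/dX = 3·√11/44, Y = 6·√11

Elasticity = (3·√11/44) · (44 / (6·√11)) = 1/2

Interpretation: for a small percentage change in X, the percentage change in Y is approximately 0.50 times as large.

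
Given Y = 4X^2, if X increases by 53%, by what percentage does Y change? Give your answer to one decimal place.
134.1%

For Y = 4X^2:
If X → X(1 + 0.53)
Then Y → Y · (1 + 0.53)^2
     = Y · 2.3409

Percentage change = ((1 + 0.53)^2 − 1) × 100% ≈ 134.1%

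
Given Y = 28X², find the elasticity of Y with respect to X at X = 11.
Elasticity = 2

Elasticity = (dY/dX) · (X/Y)

dY/dX = 56·X
At X = 11: dY/dX = 616, Y = 3388

Elasticity = 616 · (11 / 3388) = 2

Interpretation: for a small percentage change in X, the percentage change in Y is approximately 2.00 times as large.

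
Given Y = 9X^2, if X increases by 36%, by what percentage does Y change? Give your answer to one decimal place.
85.0%

For Y = 9X^2:
If X → X(1 + 0.36)
Then Y → Y · (1 + 0.36)^2
     = Y · 1.8496

Percentage change = ((1 + 0.36)^2 − 1) × 100% ≈ 85.0%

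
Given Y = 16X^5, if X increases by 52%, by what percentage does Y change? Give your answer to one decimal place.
711.4%

For Y = 16X^5:
If X → X(1 + 0.52)
Then Y → Y · (1 + 0.52)^5
     ≈ Y · 8.1137

Percentage change = ((1 + 0.52)^5 − 1) × 100% ≈ 711.4%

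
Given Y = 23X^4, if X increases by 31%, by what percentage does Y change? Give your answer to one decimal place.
194.5%

For Y = 23X^4:
If X → X(1 + 0.31)
Then Y → Y · (1 + 0.31)^4
     ≈ Y · 2.9450

Percentage change = ((1 + 0.31)^4 − 1) × 100% ≈ 194.5%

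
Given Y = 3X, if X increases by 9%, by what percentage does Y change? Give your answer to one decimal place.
9.0%

For Y = 3X:
If X → X(1 + 0.09)
Then Y → Y · (1 + 0.09)^1
     = Y · 1.0900

Percentage change = ((1 + 0.09)^1 − 1) × 100% = 9.0%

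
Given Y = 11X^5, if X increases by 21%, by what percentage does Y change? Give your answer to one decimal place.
159.4%

For Y = 11X^5:
If X → X(1 + 0.21)
Then Y → Y · (1 + 0.21)^5
     ≈ Y · 2.5937

Percentage change = ((1 + 0.21)^5 − 1) × 100% ≈ 159.4%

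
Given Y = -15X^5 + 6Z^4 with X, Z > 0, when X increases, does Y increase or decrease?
Y decreases

Taking the partial derivative:
∂Y/∂X = -75X^4

∂Y/∂X = -75X^4 < 0 (assuming positive values)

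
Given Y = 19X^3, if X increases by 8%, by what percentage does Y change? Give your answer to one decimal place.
26.0%

For Y = 19X^3:
If X → X(1 + 0.08)
Then Y → Y · (1 + 0.08)^3
     ≈ Y · 1.2597

Percentage change = ((1 + 0.08)^3 − 1) × 100% ≈ 26.0%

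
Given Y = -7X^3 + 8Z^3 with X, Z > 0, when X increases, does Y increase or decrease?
Y decreases

Taking the partial derivative:
∂Y/∂X = -21X^2

∂Y/∂X = -21X^2 < 0 (assuming positive values)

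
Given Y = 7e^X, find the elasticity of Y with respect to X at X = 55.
Elasticity = 55

Elasticity = (dY/dX) · (X/Y)

dY/dX = 7·e^X
At X = 55: dY/dX = 7·e^55, Y = 7·e^55

Elasticity = (7·e^55) · (55 / (7·e^55)) = 55

Interpretation: for a small percentage change in X, the percentage change in Y is approximately 55.00 times as large.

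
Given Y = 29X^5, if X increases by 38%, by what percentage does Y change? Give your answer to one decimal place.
400.5%

For Y = 29X^5:
If X → X(1 + 0.38)
Then Y → Y · (1 + 0.38)^5
     ≈ Y · 5.0049

Percentage change = ((1 + 0.38)^5 − 1) × 100% ≈ 400.5%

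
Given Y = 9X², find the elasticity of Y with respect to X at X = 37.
Elasticity = 2

Elasticity = (dY/dX) · (X/Y)

dY/dX = 18·X
At X = 37: dY/dX = 666, Y = 12321

Elasticity = 666 · (37 / 12321) = 2

Interpretation: for a small percentage change in X, the percentage change in Y is approximately 2.00 times as large.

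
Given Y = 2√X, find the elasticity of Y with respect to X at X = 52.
Elasticity = 1/2

Elasticity = (dY/dX) · (X/Y)

dY/dX = 1/√X
At X = 52: dY/dX = √13/26, Y = 4·√13

Elasticity = (√13/26) · (52 / (4·√13)) = 1/2

Interpretation: for a small percentage change in X, the percentage change in Y is approximately 0.50 times as large.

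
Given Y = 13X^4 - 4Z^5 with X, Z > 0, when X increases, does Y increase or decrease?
Y increases

Taking the partial derivative:
∂Y/∂X = 52X^3

∂Y/∂X = 52X^3 > 0 (assuming positive values)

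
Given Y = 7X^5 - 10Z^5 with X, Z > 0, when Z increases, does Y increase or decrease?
Y decreases

Taking the partial derivative:
∂Y/∂Z = -50Z^4

∂Y/∂Z = -50Z^4 < 0 (assuming positive values)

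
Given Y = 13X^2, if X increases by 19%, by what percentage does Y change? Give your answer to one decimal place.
41.6%

For Y = 13X^2:
If X → X(1 + 0.19)
Then Y → Y · (1 + 0.19)^2
     = Y · 1.4161

Percentage change = ((1 + 0.19)^2 − 1) × 100% ≈ 41.6%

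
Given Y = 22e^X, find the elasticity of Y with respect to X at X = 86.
Elasticity = 86

Elasticity = (dY/dX) · (X/Y)

dY/dX = 22·e^X
At X = 86: dY/dX = 22·e^86, Y = 22·e^86

Elasticity = (22·e^86) · (86 / (22·e^86)) = 86

Interpretation: for a small percentage change in X, the percentage change in Y is approximately 86.00 times as large.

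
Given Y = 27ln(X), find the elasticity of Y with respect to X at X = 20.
Elasticity = 1/ln(20) ≈ 0.3338

Elasticity = (dY/dX) · (X/Y)

dY/dX = 27/X
At X = 20: dY/dX = 27/20, Y = 27·ln(20)

Elasticity = (27/20) · (20 / (27·ln(20))) = 1/ln(20) ≈ 0.3338

Interpretation: for a small percentage change in X, the percentage change in Y is approximately 0.33 times as large.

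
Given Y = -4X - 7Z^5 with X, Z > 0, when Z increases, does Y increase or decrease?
Y decreases

Taking the partial derivative:
∂Y/∂Z = -35Z^4

∂Y/∂Z = -35Z^4 < 0 (assuming positive values)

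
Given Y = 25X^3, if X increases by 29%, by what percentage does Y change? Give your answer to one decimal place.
114.7%

For Y = 25X^3:
If X → X(1 + 0.29)
Then Y → Y · (1 + 0.29)^3
     ≈ Y · 2.1467

Percentage change = ((1 + 0.29)^3 − 1) × 100% ≈ 114.7%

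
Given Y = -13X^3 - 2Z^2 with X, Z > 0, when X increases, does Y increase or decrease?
Y decreases

Taking the partial derivative:
∂Y/∂X = -39X^2

∂Y/∂X = -39X^2 < 0 (assuming positive values)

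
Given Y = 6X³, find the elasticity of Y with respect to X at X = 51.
Elasticity = 3

Elasticity = (dY/dX) · (X/Y)

dY/dX = 18·X²
At X = 51: dY/dX = 46818, Y = 795906

Elasticity = 46818 · (51 / 795906) = 3

Interpretation: for a small percentage change in X, the percentage change in Y is approximately 3.00 times as large.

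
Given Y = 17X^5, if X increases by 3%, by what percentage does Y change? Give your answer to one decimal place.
15.9%

For Y = 17X^5:
If X → X(1 + 0.03)
Then Y → Y · (1 + 0.03)^5
     ≈ Y · 1.1593

Percentage change = ((1 + 0.03)^5 − 1) × 100% ≈ 15.9%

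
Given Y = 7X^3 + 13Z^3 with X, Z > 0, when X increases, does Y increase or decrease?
Y increases

Taking the partial derivative:
∂Y/∂X = 21X^2

∂Y/∂X = 21X^2 > 0 (assuming positive values)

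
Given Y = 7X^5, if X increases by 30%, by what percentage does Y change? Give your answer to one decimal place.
271.3%

For Y = 7X^5:
If X → X(1 + 0.3)
Then Y → Y · (1 + 0.3)^5
     ≈ Y · 3.7129

Percentage change = ((1 + 0.3)^5 − 1) × 100% ≈ 271.3%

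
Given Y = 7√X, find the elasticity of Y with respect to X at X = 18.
Elasticity = 1/2

Elasticity = (dY/dX) · (X/Y)

dY/dX = 7/(2·√X)
At X = 18: dY/dX = 7·√2/12, Y = 21·√2

Elasticity = (7·√2/12) · (18 / (21·√2)) = 1/2

Interpretation: for a small percentage change in X, the percentage change in Y is approximately 0.50 times as large.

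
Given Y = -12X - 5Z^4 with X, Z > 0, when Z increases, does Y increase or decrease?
Y decreases

Taking the partial derivative:
∂Y/∂Z = -20Z^3

∂Y/∂Z = -20Z^3 < 0 (assuming positive values)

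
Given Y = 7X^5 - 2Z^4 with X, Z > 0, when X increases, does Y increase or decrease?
Y increases

Taking the partial derivative:
∂Y/∂X = 35X^4

∂Y/∂X = 35X^4 > 0 (assuming positive values)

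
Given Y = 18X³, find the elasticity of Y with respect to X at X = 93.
Elasticity = 3

Elasticity = (dY/dX) · (X/Y)

dY/dX = 54·X²
At X = 93: dY/dX = 467046, Y = 14478426

Elasticity = 467046 · (93 / 14478426) = 3

Interpretation: for a small percentage change in X, the percentage change in Y is approximately 3.00 times as large.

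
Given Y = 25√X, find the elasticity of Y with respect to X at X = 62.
Elasticity = 1/2

Elasticity = (dY/dX) · (X/Y)

dY/dX = 25/(2·√X)
At X = 62: dY/dX = 25·√62/124, Y = 25·√62

Elasticity = (25·√62/124) · (62 / (25·√62)) = 1/2

Interpretation: for a small percentage change in X, the percentage change in Y is approximately 0.50 times as large.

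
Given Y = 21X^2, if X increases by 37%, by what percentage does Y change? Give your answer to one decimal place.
87.7%

For Y = 21X^2:
If X → X(1 + 0.37)
Then Y → Y · (1 + 0.37)^2
     = Y · 1.8769

Percentage change = ((1 + 0.37)^2 − 1) × 100% ≈ 87.7%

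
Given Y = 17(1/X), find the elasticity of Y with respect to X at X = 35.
Elasticity = -1

Elasticity = (dY/dX) · (X/Y)

dY/dX = -17/X²
At X = 35: dY/dX = -17/1225, Y = 17/35

Elasticity = (-17/1225) · (35 / (17/35)) = -1

Interpretation: for a small percentage change in X, the percentage change in Y is approximately -1.00 times as large.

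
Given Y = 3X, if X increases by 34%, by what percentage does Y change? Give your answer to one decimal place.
34.0%

For Y = 3X:
If X → X(1 + 0.34)
Then Y → Y · (1 + 0.34)^1
     = Y · 1.3400

Percentage change = ((1 + 0.34)^1 − 1) × 100% = 34.0%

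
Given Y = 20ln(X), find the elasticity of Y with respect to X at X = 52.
Elasticity = 1/ln(52) ≈ 0.2531

Elasticity = (dY/dX) · (X/Y)

dY/dX = 20/X
At X = 52: dY/dX = 5/13, Y = 20·ln(52)

Elasticity = (5/13) · (52 / (20·ln(52))) = 1/ln(52) ≈ 0.2531

Interpretation: for a small percentage change in X, the percentage change in Y is approximately 0.25 times as large.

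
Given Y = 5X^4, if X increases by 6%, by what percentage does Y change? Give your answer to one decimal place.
26.2%

For Y = 5X^4:
If X → X(1 + 0.06)
Then Y → Y · (1 + 0.06)^4
     ≈ Y · 1.2625

Percentage change = ((1 + 0.06)^4 − 1) × 100% ≈ 26.2%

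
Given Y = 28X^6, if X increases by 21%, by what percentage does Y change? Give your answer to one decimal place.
213.8%

For Y = 28X^6:
If X → X(1 + 0.21)
Then Y → Y · (1 + 0.21)^6
     ≈ Y · 3.1384

Percentage change = ((1 + 0.21)^6 − 1) × 100% ≈ 213.8%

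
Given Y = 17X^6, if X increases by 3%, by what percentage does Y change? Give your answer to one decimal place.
19.4%

For Y = 17X^6:
If X → X(1 + 0.03)
Then Y → Y · (1 + 0.03)^6
     ≈ Y · 1.1941

Percentage change = ((1 + 0.03)^6 − 1) × 100% ≈ 19.4%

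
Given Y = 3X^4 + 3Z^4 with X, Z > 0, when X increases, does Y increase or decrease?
Y increases

Taking the partial derivative:
∂Y/∂X = 12X^3

∂Y/∂X = 12X^3 > 0 (assuming positive values)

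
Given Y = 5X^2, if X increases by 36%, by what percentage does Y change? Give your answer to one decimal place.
85.0%

For Y = 5X^2:
If X → X(1 + 0.36)
Then Y → Y · (1 + 0.36)^2
     = Y · 1.8496

Percentage change = ((1 + 0.36)^2 − 1) × 100% ≈ 85.0%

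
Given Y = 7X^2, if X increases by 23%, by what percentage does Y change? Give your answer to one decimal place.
51.3%

For Y = 7X^2:
If X → X(1 + 0.23)
Then Y → Y · (1 + 0.23)^2
     = Y · 1.5129

Percentage change = ((1 + 0.23)^2 − 1) × 100% ≈ 51.3%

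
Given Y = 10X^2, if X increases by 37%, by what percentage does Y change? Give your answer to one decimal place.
87.7%

For Y = 10X^2:
If X → X(1 + 0.37)
Then Y → Y · (1 + 0.37)^2
     = Y · 1.8769

Percentage change = ((1 + 0.37)^2 − 1) × 100% ≈ 87.7%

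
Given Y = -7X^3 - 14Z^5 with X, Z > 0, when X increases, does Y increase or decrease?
Y decreases

Taking the partial derivative:
∂Y/∂X = -21X^2

∂Y/∂X = -21X^2 < 0 (assuming positive values)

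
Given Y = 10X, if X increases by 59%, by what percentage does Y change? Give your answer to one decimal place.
59.0%

For Y = 10X:
If X → X(1 + 0.59)
Then Y → Y · (1 + 0.59)^1
     = Y · 1.5900

Percentage change = ((1 + 0.59)^1 − 1) × 100% = 59.0%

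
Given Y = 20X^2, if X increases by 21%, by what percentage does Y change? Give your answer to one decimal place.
46.4%

For Y = 20X^2:
If X → X(1 + 0.21)
Then Y → Y · (1 + 0.21)^2
     = Y · 1.4641

Percentage change = ((1 + 0.21)^2 − 1) × 100% ≈ 46.4%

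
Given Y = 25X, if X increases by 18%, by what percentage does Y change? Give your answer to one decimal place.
18.0%

For Y = 25X:
If X → X(1 + 0.18)
Then Y → Y · (1 + 0.18)^1
     = Y · 1.1800

Percentage change = ((1 + 0.18)^1 − 1) × 100% = 18.0%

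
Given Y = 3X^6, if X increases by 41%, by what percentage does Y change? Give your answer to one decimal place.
685.8%

For Y = 3X^6:
If X → X(1 + 0.41)
Then Y → Y · (1 + 0.41)^6
     ≈ Y · 7.8580

Percentage change = ((1 + 0.41)^6 − 1) × 100% ≈ 685.8%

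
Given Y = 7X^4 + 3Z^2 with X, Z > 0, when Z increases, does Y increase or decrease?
Y increases

Taking the partial derivative:
∂Y/∂Z = 6Z

∂Y/∂Z = 6Z > 0 (assuming positive values)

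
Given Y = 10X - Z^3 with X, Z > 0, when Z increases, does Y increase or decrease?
Y decreases

Taking the partial derivative:
∂Y/∂Z = -3Z^2

∂Y/∂Z = -3Z^2 < 0 (assuming positive values)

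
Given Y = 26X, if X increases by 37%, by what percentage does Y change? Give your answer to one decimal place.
37.0%

For Y = 26X:
If X → X(1 + 0.37)
Then Y → Y · (1 + 0.37)^1
     = Y · 1.3700

Percentage change = ((1 + 0.37)^1 − 1) × 100% = 37.0%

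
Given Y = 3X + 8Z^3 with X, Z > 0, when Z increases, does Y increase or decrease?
Y increases

Taking the partial derivative:
∂Y/∂Z = 24Z^2

∂Y/∂Z = 24Z^2 > 0 (assuming positive values)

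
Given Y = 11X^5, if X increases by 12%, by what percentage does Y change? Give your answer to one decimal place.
76.2%

For Y = 11X^5:
If X → X(1 + 0.12)
Then Y → Y · (1 + 0.12)^5
     ≈ Y · 1.7623

Percentage change = ((1 + 0.12)^5 − 1) × 100% ≈ 76.2%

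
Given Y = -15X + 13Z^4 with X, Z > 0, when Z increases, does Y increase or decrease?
Y increases

Taking the partial derivative:
∂Y/∂Z = 52Z^3

∂Y/∂Z = 52Z^3 > 0 (assuming positive values)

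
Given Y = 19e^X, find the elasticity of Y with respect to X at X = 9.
Elasticity = 9

Elasticity = (dY/dX) · (X/Y)

dY/dX = 19·e^X
At X = 9: dY/dX = 19·e^9, Y = 19·e^9

Elasticity = (19·e^9) · (9 / (19·e^9)) = 9

Interpretation: for a small percentage change in X, the percentage change in Y is approximately 9.00 times as large.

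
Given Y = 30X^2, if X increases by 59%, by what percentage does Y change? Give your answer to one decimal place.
152.8%

For Y = 30X^2:
If X → X(1 + 0.59)
Then Y → Y · (1 + 0.59)^2
     = Y · 2.5281

Percentage change = ((1 + 0.59)^2 − 1) × 100% ≈ 152.8%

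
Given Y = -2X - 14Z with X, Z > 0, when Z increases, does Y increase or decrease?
Y decreases

Taking the partial derivative:
∂Y/∂Z = -14

∂Y/∂Z = -14 < 0 (assuming positive values)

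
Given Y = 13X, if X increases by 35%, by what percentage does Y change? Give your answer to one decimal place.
35.0%

For Y = 13X:
If X → X(1 + 0.35)
Then Y → Y · (1 + 0.35)^1
     = Y · 1.3500

Percentage change = ((1 + 0.35)^1 − 1) × 100% = 35.0%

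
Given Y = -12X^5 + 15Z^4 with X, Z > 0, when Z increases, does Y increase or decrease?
Y increases

Taking the partial derivative:
∂Y/∂Z = 60Z^3

∂Y/∂Z = 60Z^3 > 0 (assuming positive values)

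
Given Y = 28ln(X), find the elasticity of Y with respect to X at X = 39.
Elasticity = 1/ln(39) ≈ 0.2730

Elasticity = (dY/dX) · (X/Y)

dY/dX = 28/X
At X = 39: dY/dX = 28/39, Y = 28·ln(39)

Elasticity = (28/39) · (39 / (28·ln(39))) = 1/ln(39) ≈ 0.2730

Interpretation: for a small percentage change in X, the percentage change in Y is approximately 0.27 times as large.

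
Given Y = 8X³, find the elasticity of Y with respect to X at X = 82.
Elasticity = 3

Elasticity = (dY/dX) · (X/Y)

dY/dX = 24·X²
At X = 82: dY/dX = 161376, Y = 4410944

Elasticity = 161376 · (82 / 4410944) = 3

Interpretation: for a small percentage change in X, the percentage change in Y is approximately 3.00 times as large.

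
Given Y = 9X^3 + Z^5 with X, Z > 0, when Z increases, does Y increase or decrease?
Y increases

Taking the partial derivative:
∂Y/∂Z = 5Z^4

∂Y/∂Z = 5Z^4 > 0 (assuming positive values)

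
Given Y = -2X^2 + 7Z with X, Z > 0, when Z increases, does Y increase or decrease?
Y increases

Taking the partial derivative:
∂Y/∂Z = 7

∂Y/∂Z = 7 > 0 (assuming positive values)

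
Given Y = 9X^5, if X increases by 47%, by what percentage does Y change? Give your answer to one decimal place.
586.4%

For Y = 9X^5:
If X → X(1 + 0.47)
Then Y → Y · (1 + 0.47)^5
     ≈ Y · 6.8641

Percentage change = ((1 + 0.47)^5 − 1) × 100% ≈ 586.4%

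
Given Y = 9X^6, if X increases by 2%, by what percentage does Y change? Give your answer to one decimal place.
12.6%

For Y = 9X^6:
If X → X(1 + 0.02)
Then Y → Y · (1 + 0.02)^6
     ≈ Y · 1.1262

Percentage change = ((1 + 0.02)^6 − 1) × 100% ≈ 12.6%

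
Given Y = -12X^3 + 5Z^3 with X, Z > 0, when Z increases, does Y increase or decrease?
Y increases

Taking the partial derivative:
∂Y/∂Z = 15Z^2

∂Y/∂Z = 15Z^2 > 0 (assuming positive values)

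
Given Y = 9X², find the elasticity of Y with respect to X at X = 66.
Elasticity = 2

Elasticity = (dY/dX) · (X/Y)

dY/dX = 18·X
At X = 66: dY/dX = 1188, Y = 39204

Elasticity = 1188 · (66 / 39204) = 2

Interpretation: for a small percentage change in X, the percentage change in Y is approximately 2.00 times as large.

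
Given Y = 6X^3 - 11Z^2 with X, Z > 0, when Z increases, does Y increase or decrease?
Y decreases

Taking the partial derivative:
∂Y/∂Z = -22Z

∂Y/∂Z = -22Z < 0 (assuming positive values)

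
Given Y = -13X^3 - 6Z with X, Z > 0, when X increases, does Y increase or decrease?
Y decreases

Taking the partial derivative:
∂Y/∂X = -39X^2

∂Y/∂X = -39X^2 < 0 (assuming positive values)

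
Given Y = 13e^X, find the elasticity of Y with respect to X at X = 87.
Elasticity = 87

Elasticity = (dY/dX) · (X/Y)

dY/dX = 13·e^X
At X = 87: dY/dX = 13·e^87, Y = 13·e^87

Elasticity = (13·e^87) · (87 / (13·e^87)) = 87

Interpretation: for a small percentage change in X, the percentage change in Y is approximately 87.00 times as large.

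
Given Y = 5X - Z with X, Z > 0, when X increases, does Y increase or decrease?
Y increases

Taking the partial derivative:
∂Y/∂X = 5

∂Y/∂X = 5 > 0 (assuming positive values)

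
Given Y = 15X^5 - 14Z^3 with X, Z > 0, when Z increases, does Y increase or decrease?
Y decreases

Taking the partial derivative:
∂Y/∂Z = -42Z^2

∂Y/∂Z = -42Z^2 < 0 (assuming positive values)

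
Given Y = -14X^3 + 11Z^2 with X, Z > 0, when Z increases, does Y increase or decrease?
Y increases

Taking the partial derivative:
∂Y/∂Z = 22Z

∂Y/∂Z = 22Z > 0 (assuming positive values)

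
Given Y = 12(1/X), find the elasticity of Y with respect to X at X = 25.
Elasticity = -1

Elasticity = (dY/dX) · (X/Y)

dY/dX = -12/X²
At X = 25: dY/dX = -12/625, Y = 12/25

Elasticity = (-12/625) · (25 / (12/25)) = -1

Interpretation: for a small percentage change in X, the percentage change in Y is approximately -1.00 times as large.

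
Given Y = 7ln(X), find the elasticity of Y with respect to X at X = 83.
Elasticity = 1/ln(83) ≈ 0.2263

Elasticity = (dY/dX) · (X/Y)

dY/dX = 7/X
At X = 83: dY/dX = 7/83, Y = 7·ln(83)

Elasticity = (7/83) · (83 / (7·ln(83))) = 1/ln(83) ≈ 0.2263

Interpretation: for a small percentage change in X, the percentage change in Y is approximately 0.23 times as large.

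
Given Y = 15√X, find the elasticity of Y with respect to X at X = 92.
Elasticity = 1/2

Elasticity = (dY/dX) · (X/Y)

dY/dX = 15/(2·√X)
At X = 92: dY/dX = 15·√23/92, Y = 30·√23

Elasticity = (15·√23/92) · (92 / (30·√23)) = 1/2

Interpretation: for a small percentage change in X, the percentage change in Y is approximately 0.50 times as large.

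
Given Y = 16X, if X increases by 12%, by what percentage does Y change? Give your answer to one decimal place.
12.0%

For Y = 16X:
If X → X(1 + 0.12)
Then Y → Y · (1 + 0.12)^1
     = Y · 1.1200

Percentage change = ((1 + 0.12)^1 − 1) × 100% = 12.0%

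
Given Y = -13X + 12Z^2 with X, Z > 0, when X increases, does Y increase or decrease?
Y decreases

Taking the partial derivative:
∂Y/∂X = -13

∂Y/∂X = -13 < 0 (assuming positive values)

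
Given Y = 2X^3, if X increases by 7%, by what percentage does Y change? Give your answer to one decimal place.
22.5%

For Y = 2X^3:
If X → X(1 + 0.07)
Then Y → Y · (1 + 0.07)^3
     ≈ Y · 1.2250

Percentage change = ((1 + 0.07)^3 − 1) × 100% ≈ 22.5%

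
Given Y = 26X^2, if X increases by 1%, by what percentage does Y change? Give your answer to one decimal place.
2.0%

For Y = 26X^2:
If X → X(1 + 0.01)
Then Y → Y · (1 + 0.01)^2
     = Y · 1.0201

Percentage change = ((1 + 0.01)^2 − 1) × 100% ≈ 2.0%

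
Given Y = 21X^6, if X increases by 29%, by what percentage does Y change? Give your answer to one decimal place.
360.8%

For Y = 21X^6:
If X → X(1 + 0.29)
Then Y → Y · (1 + 0.29)^6
     ≈ Y · 4.6083

Percentage change = ((1 + 0.29)^6 − 1) × 100% ≈ 360.8%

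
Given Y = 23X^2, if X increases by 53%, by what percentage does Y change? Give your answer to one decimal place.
134.1%

For Y = 23X^2:
If X → X(1 + 0.53)
Then Y → Y · (1 + 0.53)^2
     = Y · 2.3409

Percentage change = ((1 + 0.53)^2 − 1) × 100% ≈ 134.1%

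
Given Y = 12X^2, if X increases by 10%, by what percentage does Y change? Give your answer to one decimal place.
21.0%

For Y = 12X^2:
If X → X(1 + 0.1)
Then Y → Y · (1 + 0.1)^2
     = Y · 1.2100

Percentage change = ((1 + 0.1)^2 − 1) × 100% = 21.0%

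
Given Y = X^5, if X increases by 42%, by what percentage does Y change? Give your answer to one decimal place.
477.4%

For Y = X^5:
If X → X(1 + 0.42)
Then Y → Y · (1 + 0.42)^5
     ≈ Y · 5.7735

Percentage change = ((1 + 0.42)^5 − 1) × 100% ≈ 477.4%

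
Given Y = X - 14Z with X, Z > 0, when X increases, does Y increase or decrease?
Y increases

Taking the partial derivative:
∂Y/∂X = 1

∂Y/∂X = 1 > 0 (assuming positive values)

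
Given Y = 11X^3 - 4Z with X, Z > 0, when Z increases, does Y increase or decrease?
Y decreases

Taking the partial derivative:
∂Y/∂Z = -4

∂Y/∂Z = -4 < 0 (assuming positive values)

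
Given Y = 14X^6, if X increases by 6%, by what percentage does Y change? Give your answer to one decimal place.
41.9%

For Y = 14X^6:
If X → X(1 + 0.06)
Then Y → Y · (1 + 0.06)^6
     ≈ Y · 1.4185

Percentage change = ((1 + 0.06)^6 − 1) × 100% ≈ 41.9%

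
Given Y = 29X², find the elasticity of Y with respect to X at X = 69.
Elasticity = 2

Elasticity = (dY/dX) · (X/Y)

dY/dX = 58·X
At X = 69: dY/dX = 4002, Y = 138069

Elasticity = 4002 · (69 / 138069) = 2

Interpretation: for a small percentage change in X, the percentage change in Y is approximately 2.00 times as large.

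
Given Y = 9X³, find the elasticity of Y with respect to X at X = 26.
Elasticity = 3

Elasticity = (dY/dX) · (X/Y)

dY/dX = 27·X²
At X = 26: dY/dX = 18252, Y = 158184

Elasticity = 18252 · (26 / 158184) = 3

Interpretation: for a small percentage change in X, the percentage change in Y is approximately 3.00 times as large.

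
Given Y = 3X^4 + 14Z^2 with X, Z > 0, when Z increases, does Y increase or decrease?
Y increases

Taking the partial derivative:
∂Y/∂Z = 28Z

∂Y/∂Z = 28Z > 0 (assuming positive values)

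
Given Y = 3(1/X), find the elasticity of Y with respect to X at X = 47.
Elasticity = -1

Elasticity = (dY/dX) · (X/Y)

dY/dX = -3/X²
At X = 47: dY/dX = -3/2209, Y = 3/47

Elasticity = (-3/2209) · (47 / (3/47)) = -1

Interpretation: for a small percentage change in X, the percentage change in Y is approximately -1.00 times as large.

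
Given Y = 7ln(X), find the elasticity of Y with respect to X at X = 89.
Elasticity = 1/ln(89) ≈ 0.2228

Elasticity = (dY/dX) · (X/Y)

dY/dX = 7/X
At X = 89: dY/dX = 7/89, Y = 7·ln(89)

Elasticity = (7/89) · (89 / (7·ln(89))) = 1/ln(89) ≈ 0.2228

Interpretation: for a small percentage change in X, the percentage change in Y is approximately 0.22 times as large.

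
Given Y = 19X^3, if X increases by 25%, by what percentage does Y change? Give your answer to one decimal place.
95.3%

For Y = 19X^3:
If X → X(1 + 0.25)
Then Y → Y · (1 + 0.25)^3
     ≈ Y · 1.9531

Percentage change = ((1 + 0.25)^3 − 1) × 100% ≈ 95.3%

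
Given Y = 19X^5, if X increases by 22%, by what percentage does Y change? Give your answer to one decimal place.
170.3%

For Y = 19X^5:
If X → X(1 + 0.22)
Then Y → Y · (1 + 0.22)^5
     ≈ Y · 2.7027

Percentage change = ((1 + 0.22)^5 − 1) × 100% ≈ 170.3%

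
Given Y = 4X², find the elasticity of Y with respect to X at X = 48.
Elasticity = 2

Elasticity = (dY/dX) · (X/Y)

dY/dX = 8·X
At X = 48: dY/dX = 384, Y = 9216

Elasticity = 384 · (48 / 9216) = 2

Interpretation: for a small percentage change in X, the percentage change in Y is approximately 2.00 times as large.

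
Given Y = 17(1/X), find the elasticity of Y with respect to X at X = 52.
Elasticity = -1

Elasticity = (dY/dX) · (X/Y)

dY/dX = -17/X²
At X = 52: dY/dX = -17/2704, Y = 17/52

Elasticity = (-17/2704) · (52 / (17/52)) = -1

Interpretation: for a small percentage change in X, the percentage change in Y is approximately -1.00 times as large.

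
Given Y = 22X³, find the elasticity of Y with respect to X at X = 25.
Elasticity = 3

Elasticity = (dY/dX) · (X/Y)

dY/dX = 66·X²
At X = 25: dY/dX = 41250, Y = 343750

Elasticity = 41250 · (25 / 343750) = 3

Interpretation: for a small percentage change in X, the percentage change in Y is approximately 3.00 times as large.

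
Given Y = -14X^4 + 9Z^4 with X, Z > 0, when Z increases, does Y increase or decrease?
Y increases

Taking the partial derivative:
∂Y/∂Z = 36Z^3

∂Y/∂Z = 36Z^3 > 0 (assuming positive values)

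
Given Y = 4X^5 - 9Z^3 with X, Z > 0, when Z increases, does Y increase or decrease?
Y decreases

Taking the partial derivative:
∂Y/∂Z = -27Z^2

∂Y/∂Z = -27Z^2 < 0 (assuming positive values)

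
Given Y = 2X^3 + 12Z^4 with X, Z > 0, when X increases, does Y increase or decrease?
Y increases

Taking the partial derivative:
∂Y/∂X = 6X^2

∂Y/∂X = 6X^2 > 0 (assuming positive values)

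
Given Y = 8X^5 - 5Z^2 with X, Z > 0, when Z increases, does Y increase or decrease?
Y decreases

Taking the partial derivative:
∂Y/∂Z = -10Z

∂Y/∂Z = -10Z < 0 (assuming positive values)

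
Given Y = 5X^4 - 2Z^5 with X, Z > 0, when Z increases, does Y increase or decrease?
Y decreases

Taking the partial derivative:
∂Y/∂Z = -10Z^4

∂Y/∂Z = -10Z^4 < 0 (assuming positive values)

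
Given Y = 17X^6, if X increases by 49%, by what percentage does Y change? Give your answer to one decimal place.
994.3%

For Y = 17X^6:
If X → X(1 + 0.49)
Then Y → Y · (1 + 0.49)^6
     ≈ Y · 10.9425

Percentage change = ((1 + 0.49)^6 − 1) × 100% ≈ 994.3%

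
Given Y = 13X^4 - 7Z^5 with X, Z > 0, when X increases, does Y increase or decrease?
Y increases

Taking the partial derivative:
∂Y/∂X = 52X^3

∂Y/∂X = 52X^3 > 0 (assuming positive values)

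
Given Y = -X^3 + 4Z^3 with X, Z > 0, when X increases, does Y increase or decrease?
Y decreases

Taking the partial derivative:
∂Y/∂X = -3X^2

∂Y/∂X = -3X^2 < 0 (assuming positive values)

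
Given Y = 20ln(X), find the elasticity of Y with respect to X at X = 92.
Elasticity = 1/ln(92) ≈ 0.2212

Elasticity = (dY/dX) · (X/Y)

dY/dX = 20/X
At X = 92: dY/dX = 5/23, Y = 20·ln(92)

Elasticity = (5/23) · (92 / (20·ln(92))) = 1/ln(92) ≈ 0.2212

Interpretation: for a small percentage change in X, the percentage change in Y is approximately 0.22 times as large.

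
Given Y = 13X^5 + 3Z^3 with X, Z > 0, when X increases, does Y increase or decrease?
Y increases

Taking the partial derivative:
∂Y/∂X = 65X^4

∂Y/∂X = 65X^4 > 0 (assuming positive values)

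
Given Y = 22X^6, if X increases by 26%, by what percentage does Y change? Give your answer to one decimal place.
300.2%

For Y = 22X^6:
If X → X(1 + 0.26)
Then Y → Y · (1 + 0.26)^6
     ≈ Y · 4.0015

Percentage change = ((1 + 0.26)^6 − 1) × 100% ≈ 300.2%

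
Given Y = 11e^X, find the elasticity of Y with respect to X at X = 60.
Elasticity = 60

Elasticity = (dY/dX) · (X/Y)

dY/dX = 11·e^X
At X = 60: dY/dX = 11·e^60, Y = 11·e^60

Elasticity = (11·e^60) · (60 / (11·e^60)) = 60

Interpretation: for a small percentage change in X, the percentage change in Y is approximately 60.00 times as large.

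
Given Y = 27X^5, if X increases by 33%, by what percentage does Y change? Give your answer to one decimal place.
316.2%

For Y = 27X^5:
If X → X(1 + 0.33)
Then Y → Y · (1 + 0.33)^5
     ≈ Y · 4.1616

Percentage change = ((1 + 0.33)^5 − 1) × 100% ≈ 316.2%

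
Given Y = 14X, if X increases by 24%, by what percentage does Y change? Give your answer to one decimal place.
24.0%

For Y = 14X:
If X → X(1 + 0.24)
Then Y → Y · (1 + 0.24)^1
     = Y · 1.2400

Percentage change = ((1 + 0.24)^1 − 1) × 100% = 24.0%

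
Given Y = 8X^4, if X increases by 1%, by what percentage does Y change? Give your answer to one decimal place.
4.1%

For Y = 8X^4:
If X → X(1 + 0.01)
Then Y → Y · (1 + 0.01)^4
     ≈ Y · 1.0406

Percentage change = ((1 + 0.01)^4 − 1) × 100% ≈ 4.1%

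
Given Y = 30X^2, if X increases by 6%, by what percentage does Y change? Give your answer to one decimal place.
12.4%

For Y = 30X^2:
If X → X(1 + 0.06)
Then Y → Y · (1 + 0.06)^2
     = Y · 1.1236

Percentage change = ((1 + 0.06)^2 − 1) × 100% ≈ 12.4%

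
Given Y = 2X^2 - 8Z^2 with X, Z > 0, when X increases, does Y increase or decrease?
Y increases

Taking the partial derivative:
∂Y/∂X = 4X

∂Y/∂X = 4X > 0 (assuming positive values)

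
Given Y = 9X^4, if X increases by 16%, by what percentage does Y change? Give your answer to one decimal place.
81.1%

For Y = 9X^4:
If X → X(1 + 0.16)
Then Y → Y · (1 + 0.16)^4
     ≈ Y · 1.8106

Percentage change = ((1 + 0.16)^4 − 1) × 100% ≈ 81.1%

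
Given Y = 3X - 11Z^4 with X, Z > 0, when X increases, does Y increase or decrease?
Y increases

Taking the partial derivative:
∂Y/∂X = 3

∂Y/∂X = 3 > 0 (assuming positive values)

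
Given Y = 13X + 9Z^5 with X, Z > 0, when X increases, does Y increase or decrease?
Y increases

Taking the partial derivative:
∂Y/∂X = 13

∂Y/∂X = 13 > 0 (assuming positive values)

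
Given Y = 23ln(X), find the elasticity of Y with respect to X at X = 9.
Elasticity = 1/ln(9) ≈ 0.4551

Elasticity = (dY/dX) · (X/Y)

dY/dX = 23/X
At X = 9: dY/dX = 23/9, Y = 23·ln(9)

Elasticity = (23/9) · (9 / (23·ln(9))) = 1/ln(9) ≈ 0.4551

Interpretation: for a small percentage change in X, the percentage change in Y is approximately 0.46 times as large.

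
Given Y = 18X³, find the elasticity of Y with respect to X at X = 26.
Elasticity = 3

Elasticity = (dY/dX) · (X/Y)

dY/dX = 54·X²
At X = 26: dY/dX = 36504, Y = 316368

Elasticity = 36504 · (26 / 316368) = 3

Interpretation: for a small percentage change in X, the percentage change in Y is approximately 3.00 times as large.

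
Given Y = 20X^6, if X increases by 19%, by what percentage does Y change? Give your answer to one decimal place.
184.0%

For Y = 20X^6:
If X → X(1 + 0.19)
Then Y → Y · (1 + 0.19)^6
     ≈ Y · 2.8398

Percentage change = ((1 + 0.19)^6 − 1) × 100% ≈ 184.0%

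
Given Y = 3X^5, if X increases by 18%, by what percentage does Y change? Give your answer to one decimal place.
128.8%

For Y = 3X^5:
If X → X(1 + 0.18)
Then Y → Y · (1 + 0.18)^5
     ≈ Y · 2.2878

Percentage change = ((1 + 0.18)^5 − 1) × 100% ≈ 128.8%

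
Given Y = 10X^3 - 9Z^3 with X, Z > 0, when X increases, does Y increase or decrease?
Y increases

Taking the partial derivative:
∂Y/∂X = 30X^2

∂Y/∂X = 30X^2 > 0 (assuming positive values)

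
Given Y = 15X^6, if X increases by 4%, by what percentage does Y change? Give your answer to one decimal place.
26.5%

For Y = 15X^6:
If X → X(1 + 0.04)
Then Y → Y · (1 + 0.04)^6
     ≈ Y · 1.2653

Percentage change = ((1 + 0.04)^6 − 1) × 100% ≈ 26.5%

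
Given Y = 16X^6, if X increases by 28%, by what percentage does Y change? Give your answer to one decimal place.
339.8%

For Y = 16X^6:
If X → X(1 + 0.28)
Then Y → Y · (1 + 0.28)^6
     ≈ Y · 4.3980

Percentage change = ((1 + 0.28)^6 − 1) × 100% ≈ 339.8%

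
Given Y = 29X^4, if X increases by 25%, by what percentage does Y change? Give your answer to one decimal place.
144.1%

For Y = 29X^4:
If X → X(1 + 0.25)
Then Y → Y · (1 + 0.25)^4
     ≈ Y · 2.4414

Percentage change = ((1 + 0.25)^4 − 1) × 100% ≈ 144.1%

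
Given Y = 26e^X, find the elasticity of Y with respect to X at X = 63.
Elasticity = 63

Elasticity = (dY/dX) · (X/Y)

dY/dX = 26·e^X
At X = 63: dY/dX = 26·e^63, Y = 26·e^63

Elasticity = (26·e^63) · (63 / (26·e^63)) = 63

Interpretation: for a small percentage change in X, the percentage change in Y is approximately 63.00 times as large.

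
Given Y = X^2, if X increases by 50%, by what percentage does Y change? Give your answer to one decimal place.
125.0%

For Y = X^2:
If X → X(1 + 0.5)
Then Y → Y · (1 + 0.5)^2
     = Y · 2.2500

Percentage change = ((1 + 0.5)^2 − 1) × 100% = 125.0%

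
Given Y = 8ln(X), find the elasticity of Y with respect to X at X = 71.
Elasticity = 1/ln(71) ≈ 0.2346

Elasticity = (dY/dX) · (X/Y)

dY/dX = 8/X
At X = 71: dY/dX = 8/71, Y = 8·ln(71)

Elasticity = (8/71) · (71 / (8·ln(71))) = 1/ln(71) ≈ 0.2346

Interpretation: for a small percentage change in X, the percentage change in Y is approximately 0.23 times as large.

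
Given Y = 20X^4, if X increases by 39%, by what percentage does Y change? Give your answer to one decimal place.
273.3%

For Y = 20X^4:
If X → X(1 + 0.39)
Then Y → Y · (1 + 0.39)^4
     ≈ Y · 3.7330

Percentage change = ((1 + 0.39)^4 − 1) × 100% ≈ 273.3%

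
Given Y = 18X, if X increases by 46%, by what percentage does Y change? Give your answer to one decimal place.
46.0%

For Y = 18X:
If X → X(1 + 0.46)
Then Y → Y · (1 + 0.46)^1
     = Y · 1.4600

Percentage change = ((1 + 0.46)^1 − 1) × 100% = 46.0%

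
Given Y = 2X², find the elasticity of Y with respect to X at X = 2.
Elasticity = 2

Elasticity = (dY/dX) · (X/Y)

dY/dX = 4·X
At X = 2: dY/dX = 8, Y = 8

Elasticity = 8 · (2 / 8) = 2

Interpretation: for a small percentage change in X, the percentage change in Y is approximately 2.00 times as large.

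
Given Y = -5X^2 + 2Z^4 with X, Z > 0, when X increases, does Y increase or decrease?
Y decreases

Taking the partial derivative:
∂Y/∂X = -10X

∂Y/∂X = -10X < 0 (assuming positive values)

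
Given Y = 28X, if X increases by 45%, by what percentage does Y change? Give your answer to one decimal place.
45.0%

For Y = 28X:
If X → X(1 + 0.45)
Then Y → Y · (1 + 0.45)^1
     = Y · 1.4500

Percentage change = ((1 + 0.45)^1 − 1) × 100% = 45.0%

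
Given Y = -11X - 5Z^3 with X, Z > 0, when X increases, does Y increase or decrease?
Y decreases

Taking the partial derivative:
∂Y/∂X = -11

∂Y/∂X = -11 < 0 (assuming positive values)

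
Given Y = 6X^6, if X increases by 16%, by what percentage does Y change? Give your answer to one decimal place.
143.6%

For Y = 6X^6:
If X → X(1 + 0.16)
Then Y → Y · (1 + 0.16)^6
     ≈ Y · 2.4364

Percentage change = ((1 + 0.16)^6 − 1) × 100% ≈ 143.6%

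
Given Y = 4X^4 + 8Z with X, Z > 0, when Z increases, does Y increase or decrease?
Y increases

Taking the partial derivative:
∂Y/∂Z = 8

∂Y/∂Z = 8 > 0 (assuming positive values)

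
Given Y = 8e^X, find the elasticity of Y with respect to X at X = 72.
Elasticity = 72

Elasticity = (dY/dX) · (X/Y)

dY/dX = 8·e^X
At X = 72: dY/dX = 8·e^72, Y = 8·e^72

Elasticity = (8·e^72) · (72 / (8·e^72)) = 72

Interpretation: for a small percentage change in X, the percentage change in Y is approximately 72.00 times as large.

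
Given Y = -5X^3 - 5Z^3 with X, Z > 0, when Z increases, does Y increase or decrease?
Y decreases

Taking the partial derivative:
∂Y/∂Z = -15Z^2

∂Y/∂Z = -15Z^2 < 0 (assuming positive values)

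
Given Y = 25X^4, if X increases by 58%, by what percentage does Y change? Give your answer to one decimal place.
523.2%

For Y = 25X^4:
If X → X(1 + 0.58)
Then Y → Y · (1 + 0.58)^4
     ≈ Y · 6.2320

Percentage change = ((1 + 0.58)^4 − 1) × 100% ≈ 523.2%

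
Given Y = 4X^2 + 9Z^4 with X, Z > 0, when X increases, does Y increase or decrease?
Y increases

Taking the partial derivative:
∂Y/∂X = 8X

∂Y/∂X = 8X > 0 (assuming positive values)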